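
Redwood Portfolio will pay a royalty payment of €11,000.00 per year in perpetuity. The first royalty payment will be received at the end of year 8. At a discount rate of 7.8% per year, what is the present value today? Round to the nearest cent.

€83361.74

Value at end of year 7: C / r = €11,000.00 / 0.078 = €141,025.6410
Discount to today: PV = €141,025.6410 / (1 + 0.078)^7 = €141,025.6410 / 1.691731 = €83,361.74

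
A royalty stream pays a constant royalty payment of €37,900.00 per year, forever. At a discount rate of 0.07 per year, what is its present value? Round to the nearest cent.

€541428.57

Level perpetuity: PV = C / r = €37,900.00 / 0.07 = €541,428.57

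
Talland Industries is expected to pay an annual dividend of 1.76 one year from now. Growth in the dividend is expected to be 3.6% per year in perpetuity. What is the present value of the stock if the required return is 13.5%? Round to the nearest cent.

Growing perpetuity: P = D₁ / (r − g) = 1.7600 / (0.135 − 0.036) = 17.78

17.78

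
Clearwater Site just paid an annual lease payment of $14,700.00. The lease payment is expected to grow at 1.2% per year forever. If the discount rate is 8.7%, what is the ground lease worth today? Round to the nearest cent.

D₁ = D₀ × (1 + g) = $14,700.00 × 1.012 = $14,876.4000
Growing perpetuity: P = D₁ / (r − g) = $14,876.4000 / (0.087 − 0.012) = $198,352.00

$198352.00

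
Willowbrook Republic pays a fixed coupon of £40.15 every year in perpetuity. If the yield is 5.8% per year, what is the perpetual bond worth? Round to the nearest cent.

£692.24

Level perpetuity: PV = C / r = £40.15 / 0.058 = £692.24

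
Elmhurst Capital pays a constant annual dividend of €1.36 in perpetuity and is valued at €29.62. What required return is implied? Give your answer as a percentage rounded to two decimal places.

4.59%

P = C/r ⇒ r = C/P = €1.36/€29.62 = 0.045915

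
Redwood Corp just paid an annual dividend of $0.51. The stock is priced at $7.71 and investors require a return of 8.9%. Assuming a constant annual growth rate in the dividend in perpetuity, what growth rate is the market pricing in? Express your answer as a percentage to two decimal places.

2.14%

P = D₀(1+g)/(r−g) ⇒ P(r−g) = D₀(1+g) ⇒ g(P+D₀) = P·r − D₀
g = (P·r − D₀)/(P + D₀) = ($7.71×0.089 − $0.51) / ($7.71 + $0.51) = 0.021434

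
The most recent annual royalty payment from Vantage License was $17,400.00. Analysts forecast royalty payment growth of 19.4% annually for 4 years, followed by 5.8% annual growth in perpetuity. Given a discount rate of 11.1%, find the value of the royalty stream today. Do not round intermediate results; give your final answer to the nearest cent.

D_1 = 20775.60000
D_2 = 24806.06640
D_3 = 29618.44328
D_4 = 35364.42128
Terminal value at year 4: TV = D_4×(1+g_2)/(r−g_2) = 37415.55771/0.053 = 705953.91910
P_0 = D_1/(1+r)^1 + D_2/(1+r)^2 + D_3/(1+r)^3 + D_4/(1+r)^4 + TV/(1+r)^4
    = 18699.90999 + 20096.93297 + 21598.32400 + 23211.88016 + 463361.68320 = 546968.73032

$546968.73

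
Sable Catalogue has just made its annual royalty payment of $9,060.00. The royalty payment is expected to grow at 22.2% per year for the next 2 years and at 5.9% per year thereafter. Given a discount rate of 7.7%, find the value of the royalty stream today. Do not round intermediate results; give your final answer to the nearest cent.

$708162.43

D_1 = 11071.32000
D_2 = 13529.15304
Terminal value at year 2: TV = D_2×(1+g_2)/(r−g_2) = 14327.37307/0.018 = 795965.17052
P_0 = D_1/(1+r)^1 + D_2/(1+r)^2 + TV/(1+r)^2
    = 10279.77716 + 11663.77687 + 686218.87247 = 708162.42649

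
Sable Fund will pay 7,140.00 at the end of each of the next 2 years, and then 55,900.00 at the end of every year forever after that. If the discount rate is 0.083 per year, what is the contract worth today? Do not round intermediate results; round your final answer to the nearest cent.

586898.33

PV of 2-year annuity: 7,140.00 × [1 − (1+0.083)^−2] / 0.083 = 12680.33036
Perpetuity value at year 2: 55,900.00 / 0.083 = 673493.97590
PV of perpetuity: 673493.97590 / (1+0.083)^2 = 574218.00009
Total PV = 12680.33036 + 574218.00009 = 586898.33045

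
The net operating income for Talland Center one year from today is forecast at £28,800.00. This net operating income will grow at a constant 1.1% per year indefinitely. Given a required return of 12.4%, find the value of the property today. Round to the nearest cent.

£254867.26

Growing perpetuity: P = D₁ / (r − g) = £28,800.0000 / (0.124 − 0.011) = £254,867.26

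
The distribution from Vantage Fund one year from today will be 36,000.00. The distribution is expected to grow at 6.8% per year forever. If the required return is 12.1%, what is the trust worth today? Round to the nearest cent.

Growing perpetuity: P = D₁ / (r − g) = 36,000.0000 / (0.121 − 0.068) = 679,245.28

679245.28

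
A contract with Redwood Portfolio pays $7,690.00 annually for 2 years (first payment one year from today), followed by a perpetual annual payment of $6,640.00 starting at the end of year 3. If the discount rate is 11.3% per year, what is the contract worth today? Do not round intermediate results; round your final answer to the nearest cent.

$60552.07

PV of 2-year annuity: $7,690.00 × [1 − (1+0.113)^−2] / 0.113 = 13117.02989
Perpetuity value at year 2: $6,640.00 / 0.113 = 58761.06195
PV of perpetuity: 58761.06195 / (1+0.113)^2 = 47435.04394
Total PV = 13117.02989 + 47435.04394 = 60552.07383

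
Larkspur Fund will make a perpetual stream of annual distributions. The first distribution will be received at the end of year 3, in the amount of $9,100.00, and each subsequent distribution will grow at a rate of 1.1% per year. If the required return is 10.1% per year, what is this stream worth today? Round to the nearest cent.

Value at end of year 2: C₁ / (r − g) = $9,100.00 / (0.101 − 0.011) = $101,111.1111
Discount to today: PV = $101,111.1111 / (1 + 0.101)^2 = $101,111.1111 / 1.212201 = $83,411.18

$83411.18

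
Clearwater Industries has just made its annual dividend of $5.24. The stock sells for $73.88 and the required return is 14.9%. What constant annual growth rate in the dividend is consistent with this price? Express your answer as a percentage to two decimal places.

P = D₀(1+g)/(r−g) ⇒ P(r−g) = D₀(1+g) ⇒ g(P+D₀) = P·r − D₀
g = (P·r − D₀)/(P + D₀) = ($73.88×0.149 − $5.24) / ($73.88 + $5.24) = 0.072903

7.29%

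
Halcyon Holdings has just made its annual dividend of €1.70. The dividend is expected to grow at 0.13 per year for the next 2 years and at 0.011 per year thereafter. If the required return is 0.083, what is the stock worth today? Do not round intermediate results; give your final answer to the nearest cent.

€29.61

D_1 = 1.92100
D_2 = 2.17073
Terminal value at year 2: TV = D_2×(1+g_2)/(r−g_2) = 2.19461/0.072 = 30.48067
P_0 = D_1/(1+r)^1 + D_2/(1+r)^2 + TV/(1+r)^2
    = 1.77378 + 1.85075 + 25.98768 = 29.61221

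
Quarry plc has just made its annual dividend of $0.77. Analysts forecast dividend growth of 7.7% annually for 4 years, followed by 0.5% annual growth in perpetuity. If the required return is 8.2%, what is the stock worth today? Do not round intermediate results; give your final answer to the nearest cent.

D_1 = 0.82929
D_2 = 0.89315
D_3 = 0.96192
D_4 = 1.03599
Terminal value at year 4: TV = D_4×(1+g_2)/(r−g_2) = 1.04117/0.077 = 13.52162
P_0 = D_1/(1+r)^1 + D_2/(1+r)^2 + D_3/(1+r)^3 + D_4/(1+r)^4 + TV/(1+r)^4
    = 0.76644 + 0.76290 + 0.75937 + 0.75587 + 9.86552 = 12.91010

$12.91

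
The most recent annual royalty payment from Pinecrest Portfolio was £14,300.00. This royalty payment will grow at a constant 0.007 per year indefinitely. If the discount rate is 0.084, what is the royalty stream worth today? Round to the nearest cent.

D₁ = D₀ × (1 + g) = £14,300.00 × 1.007 = £14,400.1000
Growing perpetuity: P = D₁ / (r − g) = £14,400.1000 / (0.084 − 0.007) = £187,014.29

£187014.29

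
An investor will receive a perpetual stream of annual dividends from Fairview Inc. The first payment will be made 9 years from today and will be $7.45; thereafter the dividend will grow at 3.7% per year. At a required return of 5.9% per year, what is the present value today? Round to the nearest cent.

Value at end of year 8: C₁ / (r − g) = $7.45 / (0.059 − 0.037) = $338.6364
Discount to today: PV = $338.6364 / (1 + 0.059)^8 = $338.6364 / 1.581859 = $214.07

$214.07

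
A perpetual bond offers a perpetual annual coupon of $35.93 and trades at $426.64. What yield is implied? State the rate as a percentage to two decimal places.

P = C/r ⇒ r = C/P = $35.93/$426.64 = 0.084216

8.42%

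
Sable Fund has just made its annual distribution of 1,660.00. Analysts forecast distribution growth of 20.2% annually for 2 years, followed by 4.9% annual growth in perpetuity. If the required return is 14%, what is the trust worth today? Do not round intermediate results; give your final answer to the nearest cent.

24869.37

D_1 = 1995.32000
D_2 = 2398.37464
Terminal value at year 2: TV = D_2×(1+g_2)/(r−g_2) = 2515.89500/0.091 = 27647.19777
P_0 = D_1/(1+r)^1 + D_2/(1+r)^2 + TV/(1+r)^2
    = 1750.28070 + 1845.47141 + 21273.62094 = 24869.37305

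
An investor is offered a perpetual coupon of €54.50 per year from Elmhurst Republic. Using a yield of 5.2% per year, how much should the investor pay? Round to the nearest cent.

Level perpetuity: PV = C / r = €54.50 / 0.052 = €1,048.08

€1048.08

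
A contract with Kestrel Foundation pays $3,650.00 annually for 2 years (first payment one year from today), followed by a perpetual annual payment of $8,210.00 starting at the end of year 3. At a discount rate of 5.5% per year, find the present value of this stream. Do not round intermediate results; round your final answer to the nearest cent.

PV of 2-year annuity: $3,650.00 × [1 − (1+0.055)^−2] / 0.055 = 6739.06696
Perpetuity value at year 2: $8,210.00 / 0.055 = 149272.72727
PV of perpetuity: 149272.72727 / (1+0.055)^2 = 134114.44242
Total PV = 6739.06696 + 134114.44242 = 140853.50938

$140853.51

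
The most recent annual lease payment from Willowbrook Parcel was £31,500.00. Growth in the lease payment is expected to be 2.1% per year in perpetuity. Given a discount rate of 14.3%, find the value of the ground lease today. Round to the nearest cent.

£263618.85

D₁ = D₀ × (1 + g) = £31,500.00 × 1.021 = £32,161.5000
Growing perpetuity: P = D₁ / (r − g) = £32,161.5000 / (0.143 − 0.021) = £263,618.85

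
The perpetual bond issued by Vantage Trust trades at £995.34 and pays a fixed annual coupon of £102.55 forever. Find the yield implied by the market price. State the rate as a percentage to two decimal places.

P = C/r ⇒ r = C/P = £102.55/£995.34 = 0.103030

10.30%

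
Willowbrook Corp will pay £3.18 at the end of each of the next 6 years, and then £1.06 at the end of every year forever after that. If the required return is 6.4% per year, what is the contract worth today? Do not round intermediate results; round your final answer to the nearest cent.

PV of 6-year annuity: £3.18 × [1 − (1+0.064)^−6] / 0.064 = 15.44248
Perpetuity value at year 6: £1.06 / 0.064 = 16.56250
PV of perpetuity: 16.56250 / (1+0.064)^6 = 11.41501
Total PV = 15.44248 + 11.41501 = 26.85749

£26.86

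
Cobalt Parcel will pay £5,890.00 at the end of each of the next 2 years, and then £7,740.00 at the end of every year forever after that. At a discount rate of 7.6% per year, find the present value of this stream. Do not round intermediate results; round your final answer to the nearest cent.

£98524.88

PV of 2-year annuity: £5,890.00 × [1 − (1+0.076)^−2] / 0.076 = 10561.31756
Perpetuity value at year 2: £7,740.00 / 0.076 = 101842.10526
PV of perpetuity: 101842.10526 / (1+0.076)^2 = 87963.56572
Total PV = 10561.31756 + 87963.56572 = 98524.88328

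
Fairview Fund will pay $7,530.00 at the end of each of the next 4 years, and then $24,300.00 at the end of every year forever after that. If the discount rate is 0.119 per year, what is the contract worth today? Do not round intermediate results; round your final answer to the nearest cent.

PV of 4-year annuity: $7,530.00 × [1 − (1+0.119)^−4] / 0.119 = 22919.49374
Perpetuity value at year 4: $24,300.00 / 0.119 = 204201.68067
PV of perpetuity: 204201.68067 / (1+0.119)^4 = 130238.37418
Total PV = 22919.49374 + 130238.37418 = 153157.86792

$153157.87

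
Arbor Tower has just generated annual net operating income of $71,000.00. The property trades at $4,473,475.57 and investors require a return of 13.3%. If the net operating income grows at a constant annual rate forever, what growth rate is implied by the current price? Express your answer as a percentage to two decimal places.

11.53%

P = D₀(1+g)/(r−g) ⇒ P(r−g) = D₀(1+g) ⇒ g(P+D₀) = P·r − D₀
g = (P·r − D₀)/(P + D₀) = ($4,473,475.57×0.133 − $71,000.00) / ($4,473,475.57 + $71,000.00) = 0.115299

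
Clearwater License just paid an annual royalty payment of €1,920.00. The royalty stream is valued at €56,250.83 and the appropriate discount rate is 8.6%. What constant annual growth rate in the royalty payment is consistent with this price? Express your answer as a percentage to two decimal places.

5.02%

P = D₀(1+g)/(r−g) ⇒ P(r−g) = D₀(1+g) ⇒ g(P+D₀) = P·r − D₀
g = (P·r − D₀)/(P + D₀) = (€56,250.83×0.086 − €1,920.00) / (€56,250.83 + €1,920.00) = 0.050155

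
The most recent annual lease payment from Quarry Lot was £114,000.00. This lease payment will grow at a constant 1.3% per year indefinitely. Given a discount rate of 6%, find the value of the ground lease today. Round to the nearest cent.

D₁ = D₀ × (1 + g) = £114,000.00 × 1.013 = £115,482.0000
Growing perpetuity: P = D₁ / (r − g) = £115,482.0000 / (0.06 − 0.013) = £2,457,063.83

£2457063.83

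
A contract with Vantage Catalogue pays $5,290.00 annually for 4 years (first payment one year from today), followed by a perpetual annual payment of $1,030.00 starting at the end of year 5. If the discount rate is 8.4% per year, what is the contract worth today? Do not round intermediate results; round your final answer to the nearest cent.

PV of 4-year annuity: $5,290.00 × [1 − (1+0.084)^−4] / 0.084 = 17366.27608
Perpetuity value at year 4: $1,030.00 / 0.084 = 12261.90476
PV of perpetuity: 12261.90476 / (1+0.084)^4 = 8880.56934
Total PV = 17366.27608 + 8880.56934 = 26246.84542

$26246.85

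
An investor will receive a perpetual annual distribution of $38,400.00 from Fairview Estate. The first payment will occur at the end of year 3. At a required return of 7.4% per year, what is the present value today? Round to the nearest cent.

$449874.05

Value at end of year 2: C / r = $38,400.00 / 0.074 = $518,918.9189
Discount to today: PV = $518,918.9189 / (1 + 0.074)^2 = $518,918.9189 / 1.153476 = $449,874.05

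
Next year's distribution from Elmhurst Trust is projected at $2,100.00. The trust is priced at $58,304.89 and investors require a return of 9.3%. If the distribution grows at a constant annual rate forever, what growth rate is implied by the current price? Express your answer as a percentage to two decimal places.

P = D₁/(r−g) ⇒ g = r − D₁/P = 0.093 − $2,100.00/$58,304.89 = 0.056982

5.70%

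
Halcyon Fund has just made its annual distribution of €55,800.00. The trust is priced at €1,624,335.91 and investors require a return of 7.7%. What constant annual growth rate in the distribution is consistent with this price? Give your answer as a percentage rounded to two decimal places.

4.12%

P = D₀(1+g)/(r−g) ⇒ P(r−g) = D₀(1+g) ⇒ g(P+D₀) = P·r − D₀
g = (P·r − D₀)/(P + D₀) = (€1,624,335.91×0.077 − €55,800.00) / (€1,624,335.91 + €55,800.00) = 0.041231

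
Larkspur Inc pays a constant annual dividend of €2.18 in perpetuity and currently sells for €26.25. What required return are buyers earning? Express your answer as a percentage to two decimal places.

8.30%

P = C/r ⇒ r = C/P = €2.18/€26.25 = 0.083048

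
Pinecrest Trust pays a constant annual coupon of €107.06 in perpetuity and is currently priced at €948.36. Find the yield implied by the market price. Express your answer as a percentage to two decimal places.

P = C/r ⇒ r = C/P = €107.06/€948.36 = 0.112890

11.29%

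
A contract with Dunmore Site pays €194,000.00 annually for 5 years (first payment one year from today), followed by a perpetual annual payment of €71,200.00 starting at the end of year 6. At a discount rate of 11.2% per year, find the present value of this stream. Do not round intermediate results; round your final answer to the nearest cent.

PV of 5-year annuity: €194,000.00 × [1 − (1+0.112)^−5] / 0.112 = 713411.27287
Perpetuity value at year 5: €71,200.00 / 0.112 = 635714.28571
PV of perpetuity: 635714.28571 / (1+0.112)^5 = 373884.99382
Total PV = 713411.27287 + 373884.99382 = 1087296.26668

€1087296.27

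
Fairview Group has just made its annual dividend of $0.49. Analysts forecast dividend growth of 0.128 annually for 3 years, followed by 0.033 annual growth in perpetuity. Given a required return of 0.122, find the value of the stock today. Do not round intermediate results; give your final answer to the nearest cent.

D_1 = 0.55272
D_2 = 0.62347
D_3 = 0.70327
Terminal value at year 3: TV = D_3×(1+g_2)/(r−g_2) = 0.72648/0.089 = 8.16270
P_0 = D_1/(1+r)^1 + D_2/(1+r)^2 + D_3/(1+r)^3 + TV/(1+r)^3
    = 0.49262 + 0.49525 + 0.49790 + 5.77903 = 7.26481

$7.26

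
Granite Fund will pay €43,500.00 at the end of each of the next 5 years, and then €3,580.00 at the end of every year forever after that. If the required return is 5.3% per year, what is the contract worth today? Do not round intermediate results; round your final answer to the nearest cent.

PV of 5-year annuity: €43,500.00 × [1 − (1+0.053)^−5] / 0.053 = 186780.59422
Perpetuity value at year 5: €3,580.00 / 0.053 = 67547.16981
PV of perpetuity: 67547.16981 / (1+0.053)^5 = 52175.34160
Total PV = 186780.59422 + 52175.34160 = 238955.93582

€238955.94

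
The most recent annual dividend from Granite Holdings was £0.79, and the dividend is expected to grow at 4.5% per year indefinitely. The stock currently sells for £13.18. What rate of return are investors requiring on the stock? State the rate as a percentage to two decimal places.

D₁ = £0.79 × 1.045 = £0.8256
P = D₁/(r − g) ⇒ r = D₁/P + g = £0.8256/£13.18 + 0.045 = 0.062637 + 0.045 = 0.107637

10.76%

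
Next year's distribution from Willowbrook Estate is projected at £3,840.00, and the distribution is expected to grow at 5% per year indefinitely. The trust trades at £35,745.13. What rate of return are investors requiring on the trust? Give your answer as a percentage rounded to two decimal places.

P = D₁/(r − g) ⇒ r = D₁/P + g = £3,840.0000/£35,745.13 + 0.05 = 0.107427 + 0.05 = 0.157427

15.74%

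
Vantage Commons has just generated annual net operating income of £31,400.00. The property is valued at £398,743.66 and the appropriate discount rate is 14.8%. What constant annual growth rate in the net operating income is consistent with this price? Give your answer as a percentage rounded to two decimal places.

P = D₀(1+g)/(r−g) ⇒ P(r−g) = D₀(1+g) ⇒ g(P+D₀) = P·r − D₀
g = (P·r − D₀)/(P + D₀) = (£398,743.66×0.148 − £31,400.00) / (£398,743.66 + £31,400.00) = 0.064197

6.42%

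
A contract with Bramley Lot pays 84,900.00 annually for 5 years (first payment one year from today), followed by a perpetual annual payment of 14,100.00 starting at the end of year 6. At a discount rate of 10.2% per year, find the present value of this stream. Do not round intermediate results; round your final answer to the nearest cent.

405257.33

PV of 5-year annuity: 84,900.00 × [1 − (1+0.102)^−5] / 0.102 = 320200.14766
Perpetuity value at year 5: 14,100.00 / 0.102 = 138235.29412
PV of perpetuity: 138235.29412 / (1+0.102)^5 = 85057.17772
Total PV = 320200.14766 + 85057.17772 = 405257.32538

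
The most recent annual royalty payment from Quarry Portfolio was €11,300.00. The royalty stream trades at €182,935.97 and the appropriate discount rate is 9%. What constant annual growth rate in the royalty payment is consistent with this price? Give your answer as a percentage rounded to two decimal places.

2.66%

P = D₀(1+g)/(r−g) ⇒ P(r−g) = D₀(1+g) ⇒ g(P+D₀) = P·r − D₀
g = (P·r − D₀)/(P + D₀) = (€182,935.97×0.09 − €11,300.00) / (€182,935.97 + €11,300.00) = 0.026587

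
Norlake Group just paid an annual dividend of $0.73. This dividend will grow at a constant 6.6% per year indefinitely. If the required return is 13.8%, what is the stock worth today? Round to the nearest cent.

D₁ = D₀ × (1 + g) = $0.73 × 1.066 = $0.7782
Growing perpetuity: P = D₁ / (r − g) = $0.7782 / (0.138 − 0.066) = $10.81

$10.81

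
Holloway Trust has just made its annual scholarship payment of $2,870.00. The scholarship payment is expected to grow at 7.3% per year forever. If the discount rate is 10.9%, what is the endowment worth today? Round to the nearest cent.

$85541.94

D₁ = D₀ × (1 + g) = $2,870.00 × 1.073 = $3,079.5100
Growing perpetuity: P = D₁ / (r − g) = $3,079.5100 / (0.109 − 0.073) = $85,541.94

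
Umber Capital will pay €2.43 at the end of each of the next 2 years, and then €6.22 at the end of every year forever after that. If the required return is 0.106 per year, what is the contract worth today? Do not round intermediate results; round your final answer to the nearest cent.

€52.15

PV of 2-year annuity: €2.43 × [1 − (1+0.106)^−2] / 0.106 = 4.18364
Perpetuity value at year 2: €6.22 / 0.106 = 58.67925
PV of perpetuity: 58.67925 / (1+0.106)^2 = 47.97050
Total PV = 4.18364 + 47.97050 = 52.15414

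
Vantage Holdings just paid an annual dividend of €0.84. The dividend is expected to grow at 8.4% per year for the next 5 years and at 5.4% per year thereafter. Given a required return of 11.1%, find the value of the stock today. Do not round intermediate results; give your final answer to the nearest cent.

D_1 = 0.91056
D_2 = 0.98705
D_3 = 1.06996
D_4 = 1.15984
D_5 = 1.25726
Terminal value at year 5: TV = D_5×(1+g_2)/(r−g_2) = 1.32515/0.057 = 23.24831
P_0 = D_1/(1+r)^1 + D_2/(1+r)^2 + D_3/(1+r)^3 + D_4/(1+r)^4 + D_5/(1+r)^5 + TV/(1+r)^5
    = 0.81959 + 0.79967 + 0.78023 + 0.76127 + 0.74277 + 13.73476 = 17.63830

€17.64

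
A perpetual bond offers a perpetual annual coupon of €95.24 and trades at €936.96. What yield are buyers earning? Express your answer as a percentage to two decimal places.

10.16%

P = C/r ⇒ r = C/P = €95.24/€936.96 = 0.101648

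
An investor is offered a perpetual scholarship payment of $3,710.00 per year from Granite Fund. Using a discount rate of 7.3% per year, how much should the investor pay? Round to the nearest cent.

Level perpetuity: PV = C / r = $3,710.00 / 0.073 = $50,821.92

$50821.92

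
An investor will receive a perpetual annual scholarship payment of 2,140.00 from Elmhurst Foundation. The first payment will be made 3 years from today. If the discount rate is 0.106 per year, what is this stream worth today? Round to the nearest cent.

Value at end of year 2: C / r = 2,140.00 / 0.106 = 20,188.6792
Discount to today: PV = 20,188.6792 / (1 + 0.106)^2 = 20,188.6792 / 1.223236 = 16,504.32

16504.32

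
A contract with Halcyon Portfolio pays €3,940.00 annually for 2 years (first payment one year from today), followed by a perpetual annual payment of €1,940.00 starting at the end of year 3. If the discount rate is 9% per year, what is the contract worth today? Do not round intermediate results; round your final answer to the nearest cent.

€25073.78

PV of 2-year annuity: €3,940.00 × [1 − (1+0.09)^−2] / 0.09 = 6930.89807
Perpetuity value at year 2: €1,940.00 / 0.09 = 21555.55556
PV of perpetuity: 21555.55556 / (1+0.09)^2 = 18142.87985
Total PV = 6930.89807 + 18142.87985 = 25073.77793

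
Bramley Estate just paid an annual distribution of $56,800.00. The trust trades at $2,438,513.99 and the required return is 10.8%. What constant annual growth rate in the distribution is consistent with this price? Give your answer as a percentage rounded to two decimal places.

P = D₀(1+g)/(r−g) ⇒ P(r−g) = D₀(1+g) ⇒ g(P+D₀) = P·r − D₀
g = (P·r − D₀)/(P + D₀) = ($2,438,513.99×0.108 − $56,800.00) / ($2,438,513.99 + $56,800.00) = 0.082779

8.28%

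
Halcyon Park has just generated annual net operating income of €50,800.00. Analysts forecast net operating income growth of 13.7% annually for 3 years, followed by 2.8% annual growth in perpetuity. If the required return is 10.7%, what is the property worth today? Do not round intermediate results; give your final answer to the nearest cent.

D_1 = 57759.60000
D_2 = 65672.66520
D_3 = 74669.82033
Terminal value at year 3: TV = D_3×(1+g_2)/(r−g_2) = 76760.57530/0.079 = 971652.85192
P_0 = D_1/(1+r)^1 + D_2/(1+r)^2 + D_3/(1+r)^3 + TV/(1+r)^3
    = 52176.69377 + 53590.69631 + 55043.01870 + 716255.99019 = 877066.39896

€877066.40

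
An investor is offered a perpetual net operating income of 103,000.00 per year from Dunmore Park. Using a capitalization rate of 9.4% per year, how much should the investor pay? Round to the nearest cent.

1095744.68

Level perpetuity: PV = C / r = 103,000.00 / 0.094 = 1,095,744.68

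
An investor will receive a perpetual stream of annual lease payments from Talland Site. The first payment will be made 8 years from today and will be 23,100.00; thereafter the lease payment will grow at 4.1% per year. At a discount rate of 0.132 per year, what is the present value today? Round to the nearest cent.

106572.61

Value at end of year 7: C₁ / (r − g) = 23,100.00 / (0.132 − 0.041) = 253,846.1538
Discount to today: PV = 253,846.1538 / (1 + 0.132)^7 = 253,846.1538 / 2.381908 = 106,572.61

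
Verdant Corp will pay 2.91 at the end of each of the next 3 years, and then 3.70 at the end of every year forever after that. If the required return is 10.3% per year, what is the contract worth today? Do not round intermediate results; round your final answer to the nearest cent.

33.97

PV of 3-year annuity: 2.91 × [1 − (1+0.103)^−3] / 0.103 = 7.19869
Perpetuity value at year 3: 3.70 / 0.103 = 35.92233
PV of perpetuity: 35.92233 / (1+0.103)^3 = 26.76936
Total PV = 7.19869 + 26.76936 = 33.96805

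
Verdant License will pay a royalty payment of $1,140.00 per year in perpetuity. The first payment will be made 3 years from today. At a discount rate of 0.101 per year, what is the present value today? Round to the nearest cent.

Value at end of year 2: C / r = $1,140.00 / 0.101 = $11,287.1287
Discount to today: PV = $11,287.1287 / (1 + 0.101)^2 = $11,287.1287 / 1.212201 = $9,311.27

$9311.27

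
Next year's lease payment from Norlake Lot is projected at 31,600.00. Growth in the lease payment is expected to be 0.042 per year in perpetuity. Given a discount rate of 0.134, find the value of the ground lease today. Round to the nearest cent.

Growing perpetuity: P = D₁ / (r − g) = 31,600.0000 / (0.134 − 0.042) = 343,478.26

343478.26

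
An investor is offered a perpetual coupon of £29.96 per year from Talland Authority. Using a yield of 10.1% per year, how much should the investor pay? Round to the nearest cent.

Level perpetuity: PV = C / r = £29.96 / 0.101 = £296.63

£296.63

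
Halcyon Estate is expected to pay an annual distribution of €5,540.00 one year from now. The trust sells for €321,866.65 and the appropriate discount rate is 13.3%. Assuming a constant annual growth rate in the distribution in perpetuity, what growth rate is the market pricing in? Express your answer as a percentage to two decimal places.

P = D₁/(r−g) ⇒ g = r − D₁/P = 0.133 − €5,540.00/€321,866.65 = 0.115788

11.58%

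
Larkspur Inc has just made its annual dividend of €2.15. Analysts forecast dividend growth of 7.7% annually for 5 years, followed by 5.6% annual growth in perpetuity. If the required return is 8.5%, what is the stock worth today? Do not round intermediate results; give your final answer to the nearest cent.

D_1 = 2.31555
D_2 = 2.49385
D_3 = 2.68587
D_4 = 2.89269
D_5 = 3.11542
Terminal value at year 5: TV = D_5×(1+g_2)/(r−g_2) = 3.28989/0.029 = 113.44436
P_0 = D_1/(1+r)^1 + D_2/(1+r)^2 + D_3/(1+r)^3 + D_4/(1+r)^4 + D_5/(1+r)^5 + TV/(1+r)^5
    = 2.13415 + 2.11841 + 2.10279 + 2.08729 + 2.07190 + 75.44565 = 85.96019

€85.96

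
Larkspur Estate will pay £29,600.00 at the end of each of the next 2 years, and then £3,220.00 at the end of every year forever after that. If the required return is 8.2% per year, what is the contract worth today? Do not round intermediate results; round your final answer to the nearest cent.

PV of 2-year annuity: £29,600.00 × [1 − (1+0.082)^−2] / 0.082 = 52640.24655
Perpetuity value at year 2: £3,220.00 / 0.082 = 39268.29268
PV of perpetuity: 39268.29268 / (1+0.082)^2 = 33541.88748
Total PV = 52640.24655 + 33541.88748 = 86182.13403

£86182.13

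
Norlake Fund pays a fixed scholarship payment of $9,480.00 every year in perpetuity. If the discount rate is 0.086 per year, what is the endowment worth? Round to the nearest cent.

$110232.56

Level perpetuity: PV = C / r = $9,480.00 / 0.086 = $110,232.56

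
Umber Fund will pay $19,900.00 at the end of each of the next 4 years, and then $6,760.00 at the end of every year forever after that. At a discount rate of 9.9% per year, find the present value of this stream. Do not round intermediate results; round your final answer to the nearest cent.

PV of 4-year annuity: $19,900.00 × [1 − (1+0.099)^−4] / 0.099 = 63217.11481
Perpetuity value at year 4: $6,760.00 / 0.099 = 68282.82828
PV of perpetuity: 68282.82828 / (1+0.099)^4 = 46808.06968
Total PV = 63217.11481 + 46808.06968 = 110025.18449

$110025.18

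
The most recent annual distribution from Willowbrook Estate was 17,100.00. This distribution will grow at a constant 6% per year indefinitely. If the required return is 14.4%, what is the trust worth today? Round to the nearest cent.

215785.71

D₁ = D₀ × (1 + g) = 17,100.00 × 1.06 = 18,126.0000
Growing perpetuity: P = D₁ / (r − g) = 18,126.0000 / (0.144 − 0.06) = 215,785.71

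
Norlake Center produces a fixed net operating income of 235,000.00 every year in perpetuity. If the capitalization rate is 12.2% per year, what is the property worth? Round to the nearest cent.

Level perpetuity: PV = C / r = 235,000.00 / 0.122 = 1,926,229.51

1926229.51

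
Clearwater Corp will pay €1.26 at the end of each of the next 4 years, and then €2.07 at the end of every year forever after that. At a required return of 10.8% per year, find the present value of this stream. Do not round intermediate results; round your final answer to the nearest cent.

€16.64

PV of 4-year annuity: €1.26 × [1 − (1+0.108)^−4] / 0.108 = 3.92583
Perpetuity value at year 4: €2.07 / 0.108 = 19.16667
PV of perpetuity: 19.16667 / (1+0.108)^4 = 12.71708
Total PV = 3.92583 + 12.71708 = 16.64292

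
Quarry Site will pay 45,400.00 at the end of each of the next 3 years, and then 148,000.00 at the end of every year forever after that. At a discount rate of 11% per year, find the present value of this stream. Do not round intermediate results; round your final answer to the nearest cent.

1094729.42

PV of 3-year annuity: 45,400.00 × [1 − (1+0.11)^−3] / 0.11 = 110944.64808
Perpetuity value at year 3: 148,000.00 / 0.11 = 1345454.54545
PV of perpetuity: 1345454.54545 / (1+0.11)^3 = 983784.76757
Total PV = 110944.64808 + 983784.76757 = 1094729.41565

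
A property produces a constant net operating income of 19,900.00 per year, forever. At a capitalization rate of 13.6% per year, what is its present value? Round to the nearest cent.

Level perpetuity: PV = C / r = 19,900.00 / 0.136 = 146,323.53

146323.53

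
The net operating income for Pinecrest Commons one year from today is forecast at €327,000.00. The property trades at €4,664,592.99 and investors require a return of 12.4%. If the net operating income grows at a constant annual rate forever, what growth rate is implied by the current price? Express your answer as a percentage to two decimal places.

5.39%

P = D₁/(r−g) ⇒ g = r − D₁/P = 0.124 − €327,000.00/€4,664,592.99 = 0.053897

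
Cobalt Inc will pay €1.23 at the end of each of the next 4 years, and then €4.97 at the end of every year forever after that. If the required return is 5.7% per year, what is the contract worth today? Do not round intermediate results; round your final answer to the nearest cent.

PV of 4-year annuity: €1.23 × [1 − (1+0.057)^−4] / 0.057 = 4.29152
Perpetuity value at year 4: €4.97 / 0.057 = 87.19298
PV of perpetuity: 87.19298 / (1+0.057)^4 = 69.85244
Total PV = 4.29152 + 69.85244 = 74.14396

€74.14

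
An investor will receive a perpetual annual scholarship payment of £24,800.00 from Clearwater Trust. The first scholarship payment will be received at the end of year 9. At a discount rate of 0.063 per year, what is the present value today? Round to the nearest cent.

£241459.90

Value at end of year 8: C / r = £24,800.00 / 0.063 = £393,650.7937
Discount to today: PV = £393,650.7937 / (1 + 0.063)^8 = £393,650.7937 / 1.630295 = £241,459.90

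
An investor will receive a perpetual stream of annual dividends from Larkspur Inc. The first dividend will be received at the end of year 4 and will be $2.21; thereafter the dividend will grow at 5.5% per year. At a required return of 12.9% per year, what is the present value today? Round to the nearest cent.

Value at end of year 3: C₁ / (r − g) = $2.21 / (0.129 − 0.055) = $29.8649
Discount to today: PV = $29.8649 / (1 + 0.129)^3 = $29.8649 / 1.439070 = $20.75

$20.75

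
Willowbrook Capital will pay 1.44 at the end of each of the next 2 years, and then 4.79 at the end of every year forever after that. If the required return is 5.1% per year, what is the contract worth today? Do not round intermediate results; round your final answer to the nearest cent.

PV of 2-year annuity: 1.44 × [1 − (1+0.051)^−2] / 0.051 = 2.67376
Perpetuity value at year 2: 4.79 / 0.051 = 93.92157
PV of perpetuity: 93.92157 / (1+0.051)^2 = 85.02760
Total PV = 2.67376 + 85.02760 = 87.70136

87.70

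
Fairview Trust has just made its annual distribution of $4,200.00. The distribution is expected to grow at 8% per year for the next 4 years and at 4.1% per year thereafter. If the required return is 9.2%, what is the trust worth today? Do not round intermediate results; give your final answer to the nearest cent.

D_1 = 4536.00000
D_2 = 4898.88000
D_3 = 5290.79040
D_4 = 5714.05363
Terminal value at year 4: TV = D_4×(1+g_2)/(r−g_2) = 5948.32983/0.051 = 116633.91825
P_0 = D_1/(1+r)^1 + D_2/(1+r)^2 + D_3/(1+r)^3 + D_4/(1+r)^4 + TV/(1+r)^4
    = 4153.84615 + 4108.19949 + 4063.05444 + 4018.40549 + 82022.74743 = 98366.25301

$98366.25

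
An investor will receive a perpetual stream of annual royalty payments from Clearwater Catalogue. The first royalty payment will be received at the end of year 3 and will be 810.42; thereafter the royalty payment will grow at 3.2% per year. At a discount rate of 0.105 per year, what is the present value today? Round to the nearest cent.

9092.07

Value at end of year 2: C₁ / (r − g) = 810.42 / (0.105 − 0.032) = 11,101.6438
Discount to today: PV = 11,101.6438 / (1 + 0.105)^2 = 11,101.6438 / 1.221025 = 9,092.07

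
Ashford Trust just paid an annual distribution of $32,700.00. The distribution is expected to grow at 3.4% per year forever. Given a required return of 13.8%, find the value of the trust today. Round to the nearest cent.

$325113.46

D₁ = D₀ × (1 + g) = $32,700.00 × 1.034 = $33,811.8000
Growing perpetuity: P = D₁ / (r − g) = $33,811.8000 / (0.138 − 0.034) = $325,113.46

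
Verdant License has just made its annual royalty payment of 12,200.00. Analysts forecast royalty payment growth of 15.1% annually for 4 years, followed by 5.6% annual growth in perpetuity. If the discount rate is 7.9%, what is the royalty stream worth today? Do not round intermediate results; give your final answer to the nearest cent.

782792.03

D_1 = 14042.20000
D_2 = 16162.57220
D_3 = 18603.12060
D_4 = 21412.19181
Terminal value at year 4: TV = D_4×(1+g_2)/(r−g_2) = 22611.27455/0.023 = 983098.89368
P_0 = D_1/(1+r)^1 + D_2/(1+r)^2 + D_3/(1+r)^3 + D_4/(1+r)^4 + TV/(1+r)^4
    = 13014.08712 + 13882.49701 + 14808.85455 + 15797.02649 + 725289.56414 = 782792.02931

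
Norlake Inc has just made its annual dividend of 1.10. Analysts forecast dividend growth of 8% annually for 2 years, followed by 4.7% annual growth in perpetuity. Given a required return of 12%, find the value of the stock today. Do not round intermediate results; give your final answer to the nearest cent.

D_1 = 1.18800
D_2 = 1.28304
Terminal value at year 2: TV = D_2×(1+g_2)/(r−g_2) = 1.34334/0.073 = 18.40196
P_0 = D_1/(1+r)^1 + D_2/(1+r)^2 + TV/(1+r)^2
    = 1.06071 + 1.02283 + 14.66993 = 16.75347

16.75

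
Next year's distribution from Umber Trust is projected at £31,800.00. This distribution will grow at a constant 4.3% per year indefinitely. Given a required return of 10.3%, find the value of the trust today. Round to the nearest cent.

£530000.00

Growing perpetuity: P = D₁ / (r − g) = £31,800.0000 / (0.103 − 0.043) = £530,000.00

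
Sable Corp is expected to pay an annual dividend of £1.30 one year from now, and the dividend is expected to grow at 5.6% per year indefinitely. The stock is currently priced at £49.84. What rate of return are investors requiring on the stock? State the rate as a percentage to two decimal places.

P = D₁/(r − g) ⇒ r = D₁/P + g = £1.3000/£49.84 + 0.056 = 0.026083 + 0.056 = 0.082083

8.21%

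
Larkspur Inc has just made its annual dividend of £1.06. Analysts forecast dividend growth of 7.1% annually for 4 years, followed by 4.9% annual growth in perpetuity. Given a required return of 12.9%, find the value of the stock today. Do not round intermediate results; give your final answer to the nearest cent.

D_1 = 1.13526
D_2 = 1.21586
D_3 = 1.30219
D_4 = 1.39465
Terminal value at year 4: TV = D_4×(1+g_2)/(r−g_2) = 1.46298/0.08 = 18.28729
P_0 = D_1/(1+r)^1 + D_2/(1+r)^2 + D_3/(1+r)^3 + D_4/(1+r)^4 + TV/(1+r)^4
    = 1.00554 + 0.95389 + 0.90488 + 0.85840 + 11.25573 = 14.97844

£14.98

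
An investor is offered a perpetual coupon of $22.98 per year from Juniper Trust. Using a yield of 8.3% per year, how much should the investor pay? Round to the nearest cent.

Level perpetuity: PV = C / r = $22.98 / 0.083 = $276.87

$276.87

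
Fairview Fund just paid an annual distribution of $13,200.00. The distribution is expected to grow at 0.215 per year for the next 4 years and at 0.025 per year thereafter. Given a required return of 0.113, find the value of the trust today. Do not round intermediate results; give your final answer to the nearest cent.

D_1 = 16038.00000
D_2 = 19486.17000
D_3 = 23675.69655
D_4 = 28765.97131
Terminal value at year 4: TV = D_4×(1+g_2)/(r−g_2) = 29485.12059/0.088 = 335058.18853
P_0 = D_1/(1+r)^1 + D_2/(1+r)^2 + D_3/(1+r)^3 + D_4/(1+r)^4 + TV/(1+r)^4
    = 14409.70350 + 15730.26932 + 17171.85735 + 18745.55856 + 218343.15369 = 284400.54243

$284400.54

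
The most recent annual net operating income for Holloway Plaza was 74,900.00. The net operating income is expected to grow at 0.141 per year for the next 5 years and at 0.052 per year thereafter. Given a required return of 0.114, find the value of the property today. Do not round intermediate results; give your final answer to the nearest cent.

D_1 = 85460.90000
D_2 = 97510.88690
D_3 = 111259.92195
D_4 = 126947.57095
D_5 = 144847.17845
Terminal value at year 5: TV = D_5×(1+g_2)/(r−g_2) = 152379.23173/0.062 = 2457729.54406
P_0 = D_1/(1+r)^1 + D_2/(1+r)^2 + D_3/(1+r)^3 + D_4/(1+r)^4 + D_5/(1+r)^5 + TV/(1+r)^5
    = 76715.35009 + 78574.69879 + 80479.11250 + 82429.68344 + 84427.53035 + 1432544.54723 = 1835170.92240

1835170.92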